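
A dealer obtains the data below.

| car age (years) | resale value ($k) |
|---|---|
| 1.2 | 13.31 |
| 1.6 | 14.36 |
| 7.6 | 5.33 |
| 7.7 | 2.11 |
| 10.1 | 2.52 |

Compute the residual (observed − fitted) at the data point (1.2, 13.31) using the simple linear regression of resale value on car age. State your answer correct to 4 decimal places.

-0.5334

n = 5, Σx = 28.2, Σy = 37.63, Σxy = 121.155, Σx² = 223.06
Sxx = Σx² − (Σx)²/n = 223.06 − 159.048 = 64.012
Sxy = Σxy − (Σx)(Σy)/n = 121.155 − 212.2332 = -91.0782
b = Sxy/Sxx = -91.0782/64.012 = -1.422830
a = ȳ − b·x̄ = 7.526 − (-1.422830)·5.64 = 15.550762
ŷ(1.2) = 15.550762 + (-1.422830)·1.2 = 13.843366
residual = y − ŷ = 13.31 − 13.843366 = -0.533366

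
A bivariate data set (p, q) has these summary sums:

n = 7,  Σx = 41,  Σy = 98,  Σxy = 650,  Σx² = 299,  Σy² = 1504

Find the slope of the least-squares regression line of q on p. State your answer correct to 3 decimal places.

Sxx = Σx² − (Σx)²/n = 299 − 240.142857 = 58.857143
Sxy = Σxy − (Σx)(Σy)/n = 650 − 574 = 76
b = Sxy/Sxx = 76/58.857143 = 1.291262

1.291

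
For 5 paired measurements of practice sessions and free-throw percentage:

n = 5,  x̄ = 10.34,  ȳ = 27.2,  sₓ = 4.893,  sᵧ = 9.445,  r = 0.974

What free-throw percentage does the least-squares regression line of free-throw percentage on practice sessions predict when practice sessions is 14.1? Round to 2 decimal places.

b = r · sᵧ/sₓ = 0.974 · 9.445/4.893 = 1.880121
a = ȳ − b·x̄ = 27.2 − 1.880121·10.34 = 7.759553
ŷ(14.1) = a + b·14.1 = 7.759553 + 1.880121·14.1 = 34.269253

34.27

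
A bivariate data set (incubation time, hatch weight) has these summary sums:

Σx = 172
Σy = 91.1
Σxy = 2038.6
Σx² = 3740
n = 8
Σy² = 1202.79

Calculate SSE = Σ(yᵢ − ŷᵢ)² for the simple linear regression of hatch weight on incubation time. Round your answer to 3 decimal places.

13.198

Sxx = Σx² − (Σx)²/n = 3740 − 3698 = 42
Sxy = Σxy − (Σx)(Σy)/n = 2038.6 − 1958.65 = 79.95
Syy = Σy² − (Σy)²/n = 1202.79 − 1037.40125 = 165.38875
b = Sxy/Sxx = 79.95/42 = 1.903571
SSE = Syy − b·Sxy = 165.38875 − 1.903571·79.95 = 13.198214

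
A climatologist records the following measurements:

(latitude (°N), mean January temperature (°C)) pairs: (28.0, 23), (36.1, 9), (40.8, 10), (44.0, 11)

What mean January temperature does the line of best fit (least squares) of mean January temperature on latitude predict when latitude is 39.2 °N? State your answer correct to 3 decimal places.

11.725

n = 4, Σx = 148.9, Σy = 53, Σxy = 1860.9, Σx² = 5687.85
Sxx = Σx² − (Σx)²/n = 5687.85 − 5542.8025 = 145.0475
Sxy = Σxy − (Σx)(Σy)/n = 1860.9 − 1972.925 = -112.025
b = Sxy/Sxx = -112.025/145.0475 = -0.772333
a = ȳ − b·x̄ = 13.25 − (-0.772333)·37.225 = 42.000103
ŷ(39.2) = a + b·39.2 = 42.000103 + (-0.772333)·39.2 = 11.724642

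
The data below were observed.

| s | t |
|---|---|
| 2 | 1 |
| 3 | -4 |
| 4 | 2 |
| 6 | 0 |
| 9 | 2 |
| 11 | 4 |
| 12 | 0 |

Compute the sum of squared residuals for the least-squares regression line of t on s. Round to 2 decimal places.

30.11

n = 7, Σx = 47, Σy = 5, Σxy = 60, Σx² = 411, Σy² = 41
Sxx = Σx² − (Σx)²/n = 411 − 315.571429 = 95.428571
Sxy = Σxy − (Σx)(Σy)/n = 60 − 33.571429 = 26.428571
Syy = Σy² − (Σy)²/n = 41 − 3.571429 = 37.428571
b = Sxy/Sxx = 26.428571/95.428571 = 0.276946
SSE = Syy − b·Sxy = 37.428571 − 0.276946·26.428571 = 30.109281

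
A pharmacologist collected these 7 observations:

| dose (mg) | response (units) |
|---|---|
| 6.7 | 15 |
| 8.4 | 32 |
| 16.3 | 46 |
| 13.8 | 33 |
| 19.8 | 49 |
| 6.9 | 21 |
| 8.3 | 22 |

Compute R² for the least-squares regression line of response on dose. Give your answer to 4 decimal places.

n = 7, Σx = 80.2, Σy = 218, Σxy = 2872.2, Σx² = 1080.12, Σy² = 7780
Sxx = Σx² − (Σx)²/n = 1080.12 − 918.862857 = 161.257143
Sxy = Σxy − (Σx)(Σy)/n = 2872.2 − 2497.657143 = 374.542857
Syy = Σy² − (Σy)²/n = 7780 − 6789.142857 = 990.857143
R² = Sxy²/(Sxx·Syy) = (374.542857)²/(161.257143·990.857143) = 0.877957

0.8780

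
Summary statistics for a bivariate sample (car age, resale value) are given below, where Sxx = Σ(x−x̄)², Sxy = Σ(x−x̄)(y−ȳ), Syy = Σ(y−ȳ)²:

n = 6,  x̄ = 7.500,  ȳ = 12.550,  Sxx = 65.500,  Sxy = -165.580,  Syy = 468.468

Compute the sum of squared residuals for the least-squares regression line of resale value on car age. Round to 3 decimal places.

49.892

b = Sxy/Sxx = -165.58/65.5 = -2.527939
SSE = Syy − b·Sxy = 468.468 − (-2.527939)·(-165.58) = 49.891872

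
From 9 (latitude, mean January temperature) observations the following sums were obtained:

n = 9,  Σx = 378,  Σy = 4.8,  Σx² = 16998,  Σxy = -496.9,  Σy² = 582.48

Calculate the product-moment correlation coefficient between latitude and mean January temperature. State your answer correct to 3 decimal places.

Sxx = Σx² − (Σx)²/n = 16998 − 15876 = 1122
Sxy = Σxy − (Σx)(Σy)/n = -496.9 − 201.6 = -698.5
Syy = Σy² − (Σy)²/n = 582.48 − 2.56 = 579.92
r = Sxy/√(Sxx·Syy) = -698.5/√(650670.24) = -698.5/806.641333 = -0.865936

-0.866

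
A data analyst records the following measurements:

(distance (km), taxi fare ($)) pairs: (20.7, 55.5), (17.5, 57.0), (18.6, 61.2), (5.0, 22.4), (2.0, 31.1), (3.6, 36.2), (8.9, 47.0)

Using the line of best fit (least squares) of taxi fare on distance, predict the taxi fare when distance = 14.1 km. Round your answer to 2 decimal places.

n = 7, Σx = 76.3, Σy = 310.4, Σxy = 4007.49, Σx² = 1201.87
Sxx = Σx² − (Σx)²/n = 1201.87 − 831.67 = 370.2
Sxy = Σxy − (Σx)(Σy)/n = 4007.49 − 3383.36 = 624.13
b = Sxy/Sxx = 624.13/370.2 = 1.685927
a = ȳ − b·x̄ = 44.342857 − 1.685927·10.9 = 25.966258
ŷ(14.1) = a + b·14.1 = 25.966258 + 1.685927·14.1 = 49.737822

49.74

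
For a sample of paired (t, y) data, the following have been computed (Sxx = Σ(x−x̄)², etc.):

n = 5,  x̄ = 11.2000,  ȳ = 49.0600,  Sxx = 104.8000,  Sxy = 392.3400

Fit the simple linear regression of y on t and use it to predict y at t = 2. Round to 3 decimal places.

b = Sxy/Sxx = 392.34/104.8 = 3.743702
a = ȳ − b·x̄ = 49.06 − 3.743702·11.2 = 7.130534
ŷ(2) = a + b·2 = 7.130534 + 3.743702·2 = 14.617939

14.618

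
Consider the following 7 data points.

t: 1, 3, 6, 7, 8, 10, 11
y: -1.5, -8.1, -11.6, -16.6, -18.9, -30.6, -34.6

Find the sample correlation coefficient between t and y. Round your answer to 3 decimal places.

n = 7, Σx = 46, Σy = -121.9, Σxy = -1049.4, Σx² = 380, Σy² = 2968.71
Sxx = Σx² − (Σx)²/n = 380 − 302.285714 = 77.714286
Sxy = Σxy − (Σx)(Σy)/n = -1049.4 − (-801.057143) = -248.342857
Syy = Σy² − (Σy)²/n = 2968.71 − 2122.801429 = 845.908571
r = Sxy/√(Sxx·Syy) = -248.342857/√(65739.180408) = -248.342857/256.396530 = -0.968589

-0.969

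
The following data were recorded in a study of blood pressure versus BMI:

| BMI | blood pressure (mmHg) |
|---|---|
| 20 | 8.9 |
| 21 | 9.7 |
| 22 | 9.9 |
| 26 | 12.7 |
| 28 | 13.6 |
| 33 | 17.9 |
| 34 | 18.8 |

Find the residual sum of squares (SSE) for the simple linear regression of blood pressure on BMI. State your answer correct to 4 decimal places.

0.7942

n = 7, Σx = 184, Σy = 91.5, Σxy = 2540.4, Σx² = 5030, Σy² = 1291.41
Sxx = Σx² − (Σx)²/n = 5030 − 4836.571429 = 193.428571
Sxy = Σxy − (Σx)(Σy)/n = 2540.4 − 2405.142857 = 135.257143
Syy = Σy² − (Σy)²/n = 1291.41 − 1196.035714 = 95.374286
b = Sxy/Sxx = 135.257143/193.428571 = 0.699261
SSE = Syy − b·Sxy = 95.374286 − 0.699261·135.257143 = 0.794180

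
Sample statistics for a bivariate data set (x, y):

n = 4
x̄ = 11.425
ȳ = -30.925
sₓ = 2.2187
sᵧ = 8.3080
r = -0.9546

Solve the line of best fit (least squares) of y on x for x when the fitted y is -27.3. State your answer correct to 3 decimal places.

10.411

b = r · sᵧ/sₓ = -0.9546 · 8.308/2.2187 = -3.574533
a = ȳ − b·x̄ = -30.925 − (-3.574533)·11.425 = 9.914042
Set a + b·x = -27.3: x = (-27.3 − 9.914042) / (-3.574533) = 10.410882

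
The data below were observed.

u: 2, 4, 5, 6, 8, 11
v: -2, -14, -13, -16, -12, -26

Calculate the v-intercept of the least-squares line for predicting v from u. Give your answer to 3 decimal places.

-1.233

n = 6, Σx = 36, Σy = -83, Σxy = -603, Σx² = 266
Sxx = Σx² − (Σx)²/n = 266 − 216 = 50
Sxy = Σxy − (Σx)(Σy)/n = -603 − (-498) = -105
b = Sxy/Sxx = -105/50 = -2.1
a = ȳ − b·x̄ = -13.833333 − (-2.1)·6 = -1.233333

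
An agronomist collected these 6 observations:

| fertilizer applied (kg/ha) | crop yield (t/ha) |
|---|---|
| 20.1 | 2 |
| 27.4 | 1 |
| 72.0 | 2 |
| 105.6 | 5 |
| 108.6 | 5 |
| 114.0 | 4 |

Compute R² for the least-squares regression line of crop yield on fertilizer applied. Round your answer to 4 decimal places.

0.7822

n = 6, Σx = 447.7, Σy = 19, Σxy = 1738.6, Σx² = 42280.09, Σy² = 75
Sxx = Σx² − (Σx)²/n = 42280.09 − 33405.881667 = 8874.208333
Sxy = Σxy − (Σx)(Σy)/n = 1738.6 − 1417.716667 = 320.883333
Syy = Σy² − (Σy)²/n = 75 − 60.166667 = 14.833333
R² = Sxy²/(Sxx·Syy) = (320.883333)²/(8874.208333·14.833333) = 0.782215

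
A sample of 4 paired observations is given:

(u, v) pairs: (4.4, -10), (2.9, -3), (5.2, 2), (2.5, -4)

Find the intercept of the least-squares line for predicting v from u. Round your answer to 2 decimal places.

-6.83

n = 4, Σx = 15, Σy = -15, Σxy = -52.3, Σx² = 61.06
Sxx = Σx² − (Σx)²/n = 61.06 − 56.25 = 4.81
Sxy = Σxy − (Σx)(Σy)/n = -52.3 − (-56.25) = 3.95
b = Sxy/Sxx = 3.95/4.81 = 0.821206
a = ȳ − b·x̄ = -3.75 − 0.821206·3.75 = -6.829522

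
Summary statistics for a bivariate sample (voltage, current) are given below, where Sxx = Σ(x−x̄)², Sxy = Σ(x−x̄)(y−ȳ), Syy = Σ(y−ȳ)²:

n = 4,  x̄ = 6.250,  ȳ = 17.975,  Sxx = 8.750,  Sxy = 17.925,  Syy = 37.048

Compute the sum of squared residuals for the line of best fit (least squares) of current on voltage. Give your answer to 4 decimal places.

0.3274

b = Sxy/Sxx = 17.925/8.75 = 2.048571
SSE = Syy − b·Sxy = 37.048 − 2.048571·17.925 = 0.327357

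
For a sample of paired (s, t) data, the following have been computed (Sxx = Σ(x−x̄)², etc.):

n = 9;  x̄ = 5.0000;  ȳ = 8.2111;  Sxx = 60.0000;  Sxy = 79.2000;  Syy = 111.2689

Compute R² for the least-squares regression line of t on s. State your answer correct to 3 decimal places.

R² = Sxy²/(Sxx·Syy) = (79.2)²/(60·111.2689) = 0.939562

0.940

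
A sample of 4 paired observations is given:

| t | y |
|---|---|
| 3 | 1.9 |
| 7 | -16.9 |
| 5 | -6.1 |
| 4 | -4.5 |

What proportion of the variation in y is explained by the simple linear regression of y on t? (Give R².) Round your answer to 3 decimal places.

n = 4, Σx = 19, Σy = -25.6, Σxy = -161.1, Σx² = 99, Σy² = 346.68
Sxx = Σx² − (Σx)²/n = 99 − 90.25 = 8.75
Sxy = Σxy − (Σx)(Σy)/n = -161.1 − (-121.6) = -39.5
Syy = Σy² − (Σy)²/n = 346.68 − 163.84 = 182.84
R² = Sxy²/(Sxx·Syy) = (-39.5)²/(8.75·182.84) = 0.975248

0.975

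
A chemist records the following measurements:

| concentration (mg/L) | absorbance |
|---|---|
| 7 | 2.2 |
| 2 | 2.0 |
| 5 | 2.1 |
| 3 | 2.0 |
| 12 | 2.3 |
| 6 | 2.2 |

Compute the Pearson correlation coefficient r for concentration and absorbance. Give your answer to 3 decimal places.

0.947

n = 6, Σx = 35, Σy = 12.8, Σxy = 76.7, Σx² = 267, Σy² = 27.38
Sxx = Σx² − (Σx)²/n = 267 − 204.166667 = 62.833333
Sxy = Σxy − (Σx)(Σy)/n = 76.7 − 74.666667 = 2.033333
Syy = Σy² − (Σy)²/n = 27.38 − 27.306667 = 0.073333
r = Sxy/√(Sxx·Syy) = 2.033333/√(4.607778) = 2.033333/2.146573 = 0.947246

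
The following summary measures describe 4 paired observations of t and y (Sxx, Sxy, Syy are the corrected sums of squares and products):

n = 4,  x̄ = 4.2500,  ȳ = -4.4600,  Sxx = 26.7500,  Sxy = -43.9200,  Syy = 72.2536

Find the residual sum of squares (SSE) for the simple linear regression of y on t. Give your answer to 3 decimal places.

0.143

b = Sxy/Sxx = -43.92/26.75 = -1.641869
SSE = Syy − b·Sxy = 72.2536 − (-1.641869)·(-43.92) = 0.142707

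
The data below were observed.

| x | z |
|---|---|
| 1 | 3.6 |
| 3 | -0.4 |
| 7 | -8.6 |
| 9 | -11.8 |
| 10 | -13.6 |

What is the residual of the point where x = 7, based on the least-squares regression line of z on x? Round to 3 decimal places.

-0.520

n = 5, Σx = 30, Σy = -30.8, Σxy = -300, Σx² = 240
Sxx = Σx² − (Σx)²/n = 240 − 180 = 60
Sxy = Σxy − (Σx)(Σy)/n = -300 − (-184.8) = -115.2
b = Sxy/Sxx = -115.2/60 = -1.92
a = ȳ − b·x̄ = -6.16 − (-1.92)·6 = 5.36
ŷ(7) = 5.36 + (-1.92)·7 = -8.08
residual = y − ŷ = -8.6 − (-8.08) = -0.52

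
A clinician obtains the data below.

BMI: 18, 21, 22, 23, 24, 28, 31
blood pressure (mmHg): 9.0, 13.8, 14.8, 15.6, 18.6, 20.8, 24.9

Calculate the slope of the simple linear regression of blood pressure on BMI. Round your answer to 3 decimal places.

1.164

n = 7, Σx = 167, Σy = 117.5, Σxy = 2936.9, Σx² = 4099
Sxx = Σx² − (Σx)²/n = 4099 − 3984.142857 = 114.857143
Sxy = Σxy − (Σx)(Σy)/n = 2936.9 − 2803.214286 = 133.685714
b = Sxy/Sxx = 133.685714/114.857143 = 1.163930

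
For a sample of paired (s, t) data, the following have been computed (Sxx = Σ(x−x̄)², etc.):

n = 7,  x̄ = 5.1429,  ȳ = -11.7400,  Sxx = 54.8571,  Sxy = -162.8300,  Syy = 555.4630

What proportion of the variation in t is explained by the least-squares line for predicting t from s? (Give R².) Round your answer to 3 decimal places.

0.870

R² = Sxy²/(Sxx·Syy) = (-162.83)²/(54.8571·555.463) = 0.870123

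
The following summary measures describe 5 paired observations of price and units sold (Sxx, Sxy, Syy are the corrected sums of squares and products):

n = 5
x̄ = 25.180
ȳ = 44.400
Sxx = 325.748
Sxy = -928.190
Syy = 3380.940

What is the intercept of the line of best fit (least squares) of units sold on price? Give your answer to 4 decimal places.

b = Sxy/Sxx = -928.19/325.748 = -2.849411
a = ȳ − b·x̄ = 44.4 − (-2.849411)·25.18 = 116.148174

116.1482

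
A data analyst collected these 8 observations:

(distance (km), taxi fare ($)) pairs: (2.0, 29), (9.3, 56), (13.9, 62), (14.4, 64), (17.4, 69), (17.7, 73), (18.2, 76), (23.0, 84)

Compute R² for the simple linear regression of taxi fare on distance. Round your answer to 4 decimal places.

0.9726

n = 8, Σx = 115.9, Σy = 513, Σxy = 8170.1, Σx² = 1967.35, Σy² = 34839
Sxx = Σx² − (Σx)²/n = 1967.35 − 1679.10125 = 288.24875
Sxy = Σxy − (Σx)(Σy)/n = 8170.1 − 7432.0875 = 738.0125
Syy = Σy² − (Σy)²/n = 34839 − 32896.125 = 1942.875
R² = Sxy²/(Sxx·Syy) = (738.0125)²/(288.24875·1942.875) = 0.972557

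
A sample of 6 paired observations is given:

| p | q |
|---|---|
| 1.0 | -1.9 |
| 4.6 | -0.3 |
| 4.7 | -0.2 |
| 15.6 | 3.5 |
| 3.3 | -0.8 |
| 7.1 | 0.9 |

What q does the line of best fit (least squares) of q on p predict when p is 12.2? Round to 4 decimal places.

n = 6, Σx = 36.3, Σy = 1.2, Σxy = 54.13, Σx² = 348.91
Sxx = Σx² − (Σx)²/n = 348.91 − 219.615 = 129.295
Sxy = Σxy − (Σx)(Σy)/n = 54.13 − 7.26 = 46.87
b = Sxy/Sxx = 46.87/129.295 = 0.362504
a = ȳ − b·x̄ = 0.2 − 0.362504·6.05 = -1.993151
ŷ(12.2) = a + b·12.2 = -1.993151 + 0.362504·12.2 = 2.429402

2.4294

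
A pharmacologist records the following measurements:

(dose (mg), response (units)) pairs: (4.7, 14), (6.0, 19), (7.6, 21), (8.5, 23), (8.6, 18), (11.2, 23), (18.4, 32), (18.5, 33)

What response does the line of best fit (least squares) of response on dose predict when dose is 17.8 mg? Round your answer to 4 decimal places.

n = 8, Σx = 83.5, Σy = 183, Σxy = 2146.6, Σx² = 1068.31
Sxx = Σx² − (Σx)²/n = 1068.31 − 871.53125 = 196.77875
Sxy = Σxy − (Σx)(Σy)/n = 2146.6 − 1910.0625 = 236.5375
b = Sxy/Sxx = 236.5375/196.77875 = 1.202048
a = ȳ − b·x̄ = 22.875 − 1.202048·10.4375 = 10.328624
ŷ(17.8) = a + b·17.8 = 10.328624 + 1.202048·17.8 = 31.725078

31.7251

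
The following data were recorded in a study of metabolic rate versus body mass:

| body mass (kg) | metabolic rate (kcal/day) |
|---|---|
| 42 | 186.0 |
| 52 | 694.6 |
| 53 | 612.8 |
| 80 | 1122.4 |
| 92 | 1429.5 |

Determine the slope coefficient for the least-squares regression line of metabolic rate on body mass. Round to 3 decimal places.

22.152

n = 5, Σx = 319, Σy = 4045.3, Σxy = 297715.6, Σx² = 22141
Sxx = Σx² − (Σx)²/n = 22141 − 20352.2 = 1788.8
Sxy = Σxy − (Σx)(Σy)/n = 297715.6 − 258090.14 = 39625.46
b = Sxy/Sxx = 39625.46/1788.8 = 22.151979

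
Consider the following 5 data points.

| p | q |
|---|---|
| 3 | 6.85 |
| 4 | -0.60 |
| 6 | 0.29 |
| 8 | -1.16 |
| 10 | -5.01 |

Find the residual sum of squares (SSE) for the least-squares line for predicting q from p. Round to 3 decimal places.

n = 5, Σx = 31, Σy = 0.37, Σxy = -39.49, Σx² = 225, Σy² = 73.8123
Sxx = Σx² − (Σx)²/n = 225 − 192.2 = 32.8
Sxy = Σxy − (Σx)(Σy)/n = -39.49 − 2.294 = -41.784
Syy = Σy² − (Σy)²/n = 73.8123 − 0.02738 = 73.78492
b = Sxy/Sxx = -41.784/32.8 = -1.273902
SSE = Syy − b·Sxy = 73.78492 − (-1.273902)·(-41.784) = 20.556180

20.556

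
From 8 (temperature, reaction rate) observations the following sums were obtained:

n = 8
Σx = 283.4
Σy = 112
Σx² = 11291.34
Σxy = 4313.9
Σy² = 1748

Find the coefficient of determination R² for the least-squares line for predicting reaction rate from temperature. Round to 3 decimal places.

Sxx = Σx² − (Σx)²/n = 11291.34 − 10039.445 = 1251.895
Sxy = Σxy − (Σx)(Σy)/n = 4313.9 − 3967.6 = 346.3
Syy = Σy² − (Σy)²/n = 1748 − 1568 = 180
R² = Sxy²/(Sxx·Syy) = (346.3)²/(1251.895·180) = 0.532187

0.532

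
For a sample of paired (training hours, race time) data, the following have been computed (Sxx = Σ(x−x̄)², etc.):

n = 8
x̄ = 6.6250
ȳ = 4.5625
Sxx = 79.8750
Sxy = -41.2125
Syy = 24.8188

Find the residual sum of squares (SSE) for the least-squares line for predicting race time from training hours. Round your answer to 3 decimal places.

b = Sxy/Sxx = -41.2125/79.875 = -0.515962
SSE = Syy − b·Sxy = 24.8188 − (-0.515962)·(-41.2125) = 3.554698

3.555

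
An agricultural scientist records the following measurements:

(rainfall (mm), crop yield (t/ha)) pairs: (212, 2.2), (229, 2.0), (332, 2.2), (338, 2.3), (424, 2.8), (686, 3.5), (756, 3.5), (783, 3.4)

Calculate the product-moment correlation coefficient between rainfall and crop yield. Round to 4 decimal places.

n = 8, Σx = 3760, Σy = 21.9, Σxy = 11328.6, Σx² = 2156850, Σy² = 62.87
Sxx = Σx² − (Σx)²/n = 2156850 − 1767200 = 389650
Sxy = Σxy − (Σx)(Σy)/n = 11328.6 − 10293 = 1035.6
Syy = Σy² − (Σy)²/n = 62.87 − 59.95125 = 2.91875
r = Sxy/√(Sxx·Syy) = 1035.6/√(1137290.9375) = 1035.6/1066.438436 = 0.971083

0.9711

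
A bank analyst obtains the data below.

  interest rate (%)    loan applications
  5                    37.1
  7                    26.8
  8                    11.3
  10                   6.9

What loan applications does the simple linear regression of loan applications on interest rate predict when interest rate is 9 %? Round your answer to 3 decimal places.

10.919

n = 4, Σx = 30, Σy = 82.1, Σxy = 532.5, Σx² = 238
Sxx = Σx² − (Σx)²/n = 238 − 225 = 13
Sxy = Σxy − (Σx)(Σy)/n = 532.5 − 615.75 = -83.25
b = Sxy/Sxx = -83.25/13 = -6.403846
a = ȳ − b·x̄ = 20.525 − (-6.403846)·7.5 = 68.553846
ŷ(9) = a + b·9 = 68.553846 + (-6.403846)·9 = 10.919231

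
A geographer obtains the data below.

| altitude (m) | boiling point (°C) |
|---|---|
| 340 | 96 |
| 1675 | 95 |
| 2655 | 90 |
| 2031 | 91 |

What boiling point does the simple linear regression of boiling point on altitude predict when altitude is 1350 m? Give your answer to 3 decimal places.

n = 4, Σx = 6701, Σy = 372, Σxy = 615536, Σx² = 14095211
Sxx = Σx² − (Σx)²/n = 14095211 − 11225850.25 = 2869360.75
Sxy = Σxy − (Σx)(Σy)/n = 615536 − 623193 = -7657
b = Sxy/Sxx = -7657/2869360.75 = -0.002669
a = ȳ − b·x̄ = 93 − (-0.002669)·1675.25 = 97.470469
ŷ(1350) = a + b·1350 = 97.470469 + (-0.002669)·1350 = 93.867942

93.868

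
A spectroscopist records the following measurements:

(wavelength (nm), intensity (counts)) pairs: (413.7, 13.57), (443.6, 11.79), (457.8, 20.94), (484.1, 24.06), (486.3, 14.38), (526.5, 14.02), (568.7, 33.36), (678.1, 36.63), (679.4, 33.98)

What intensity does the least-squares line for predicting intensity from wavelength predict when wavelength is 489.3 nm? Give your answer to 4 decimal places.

19.2835

n = 9, Σx = 4738.2, Σy = 202.73, Σxy = 113348.902, Σx² = 2570375.9
Sxx = Σx² − (Σx)²/n = 2570375.9 − 2494504.36 = 75871.54
Sxy = Σxy − (Σx)(Σy)/n = 113348.902 − 106730.587333 = 6618.314667
b = Sxy/Sxx = 6618.314667/75871.54 = 0.087231
a = ȳ − b·x̄ = 22.525556 − 0.087231·526.466667 = -23.398411
ŷ(489.3) = a + b·489.3 = -23.398411 + 0.087231·489.3 = 19.283488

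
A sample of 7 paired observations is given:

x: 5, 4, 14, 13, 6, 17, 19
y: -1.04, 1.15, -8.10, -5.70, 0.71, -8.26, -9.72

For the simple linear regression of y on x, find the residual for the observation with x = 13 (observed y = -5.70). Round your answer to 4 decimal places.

0.0892

n = 7, Σx = 78, Σy = -30.96, Σxy = -508.94, Σx² = 1092
Sxx = Σx² − (Σx)²/n = 1092 − 869.142857 = 222.857143
Sxy = Σxy − (Σx)(Σy)/n = -508.94 − (-344.982857) = -163.957143
b = Sxy/Sxx = -163.957143/222.857143 = -0.735705
a = ȳ − b·x̄ = -4.422857 − (-0.735705)·11.142857 = 3.775
ŷ(13) = 3.775 + (-0.735705)·13 = -5.789167
residual = y − ŷ = -5.70 − (-5.789167) = 0.089167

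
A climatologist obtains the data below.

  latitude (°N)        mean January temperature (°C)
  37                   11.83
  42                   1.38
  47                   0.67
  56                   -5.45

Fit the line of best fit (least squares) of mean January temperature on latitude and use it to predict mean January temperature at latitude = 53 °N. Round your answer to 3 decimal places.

n = 4, Σx = 182, Σy = 8.43, Σxy = 221.96, Σx² = 8478
Sxx = Σx² − (Σx)²/n = 8478 − 8281 = 197
Sxy = Σxy − (Σx)(Σy)/n = 221.96 − 383.565 = -161.605
b = Sxy/Sxx = -161.605/197 = -0.820330
a = ȳ − b·x̄ = 2.1075 − (-0.820330)·45.5 = 39.432513
ŷ(53) = a + b·53 = 39.432513 + (-0.820330)·53 = -4.044975

-4.045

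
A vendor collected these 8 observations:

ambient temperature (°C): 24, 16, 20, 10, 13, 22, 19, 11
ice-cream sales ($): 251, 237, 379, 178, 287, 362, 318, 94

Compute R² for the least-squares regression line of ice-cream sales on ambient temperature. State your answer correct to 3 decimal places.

n = 8, Σx = 135, Σy = 2106, Σxy = 37947, Σx² = 2467, Σy² = 617868
Sxx = Σx² − (Σx)²/n = 2467 − 2278.125 = 188.875
Sxy = Σxy − (Σx)(Σy)/n = 37947 − 35538.75 = 2408.25
Syy = Σy² − (Σy)²/n = 617868 − 554404.5 = 63463.5
R² = Sxy²/(Sxx·Syy) = (2408.25)²/(188.875·63463.5) = 0.483843

0.484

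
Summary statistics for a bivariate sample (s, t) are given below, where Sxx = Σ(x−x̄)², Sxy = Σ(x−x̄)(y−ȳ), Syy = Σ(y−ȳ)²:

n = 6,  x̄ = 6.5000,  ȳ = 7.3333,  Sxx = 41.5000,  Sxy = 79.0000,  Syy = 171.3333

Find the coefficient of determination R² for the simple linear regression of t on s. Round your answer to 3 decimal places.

0.878

R² = Sxy²/(Sxx·Syy) = (79)²/(41.5·171.3333) = 0.877737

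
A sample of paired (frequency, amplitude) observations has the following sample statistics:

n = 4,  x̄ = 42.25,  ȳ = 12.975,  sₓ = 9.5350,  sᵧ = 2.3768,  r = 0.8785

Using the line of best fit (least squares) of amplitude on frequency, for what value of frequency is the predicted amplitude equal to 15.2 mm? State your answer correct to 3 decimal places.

b = r · sᵧ/sₓ = 0.8785 · 2.3768/9.535 = 0.218985
a = ȳ − b·x̄ = 12.975 − 0.218985·42.25 = 3.722898
Set a + b·x = 15.2: x = (15.2 − 3.722898) / 0.218985 = 52.410529

52.411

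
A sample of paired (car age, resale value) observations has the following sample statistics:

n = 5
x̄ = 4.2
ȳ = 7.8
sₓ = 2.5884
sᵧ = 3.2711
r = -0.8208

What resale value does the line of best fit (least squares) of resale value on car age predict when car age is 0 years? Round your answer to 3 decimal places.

b = r · sᵧ/sₓ = -0.8208 · 3.2711/2.5884 = -1.037289
a = ȳ − b·x̄ = 7.8 − (-1.037289)·4.2 = 12.156614
ŷ(0) = a + b·0 = 12.156614 + (-1.037289)·0 = 12.156614

12.157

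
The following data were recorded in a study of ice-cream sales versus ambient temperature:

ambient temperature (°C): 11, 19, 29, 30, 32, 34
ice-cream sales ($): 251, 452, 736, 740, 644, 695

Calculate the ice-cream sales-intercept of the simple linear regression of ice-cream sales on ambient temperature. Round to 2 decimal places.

n = 6, Σx = 155, Σy = 3518, Σxy = 99131, Σx² = 4403
Sxx = Σx² − (Σx)²/n = 4403 − 4004.166667 = 398.833333
Sxy = Σxy − (Σx)(Σy)/n = 99131 − 90881.666667 = 8249.333333
b = Sxy/Sxx = 8249.333333/398.833333 = 20.683661
a = ȳ − b·x̄ = 586.333333 − 20.683661·25.833333 = 52.005433

52.01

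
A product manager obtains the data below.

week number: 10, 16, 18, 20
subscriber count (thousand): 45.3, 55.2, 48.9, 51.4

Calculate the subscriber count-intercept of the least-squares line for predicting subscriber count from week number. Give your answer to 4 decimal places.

n = 4, Σx = 64, Σy = 200.8, Σxy = 3244.4, Σx² = 1080
Sxx = Σx² − (Σx)²/n = 1080 − 1024 = 56
Sxy = Σxy − (Σx)(Σy)/n = 3244.4 − 3212.8 = 31.6
b = Sxy/Sxx = 31.6/56 = 0.564286
a = ȳ − b·x̄ = 50.2 − 0.564286·16 = 41.171429

41.1714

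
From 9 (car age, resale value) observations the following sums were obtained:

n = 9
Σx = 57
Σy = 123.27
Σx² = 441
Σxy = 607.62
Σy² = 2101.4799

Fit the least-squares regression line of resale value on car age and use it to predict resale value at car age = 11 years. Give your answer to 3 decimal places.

Sxx = Σx² − (Σx)²/n = 441 − 361 = 80
Sxy = Σxy − (Σx)(Σy)/n = 607.62 − 780.71 = -173.09
b = Sxy/Sxx = -173.09/80 = -2.163625
a = ȳ − b·x̄ = 13.696667 − (-2.163625)·6.333333 = 27.399625
ŷ(11) = a + b·11 = 27.399625 + (-2.163625)·11 = 3.59975

3.600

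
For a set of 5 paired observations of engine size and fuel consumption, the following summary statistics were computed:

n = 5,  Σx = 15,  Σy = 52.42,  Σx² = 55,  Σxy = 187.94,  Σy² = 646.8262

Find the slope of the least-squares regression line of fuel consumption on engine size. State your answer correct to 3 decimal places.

Sxx = Σx² − (Σx)²/n = 55 − 45 = 10
Sxy = Σxy − (Σx)(Σy)/n = 187.94 − 157.26 = 30.68
b = Sxy/Sxx = 30.68/10 = 3.068

3.068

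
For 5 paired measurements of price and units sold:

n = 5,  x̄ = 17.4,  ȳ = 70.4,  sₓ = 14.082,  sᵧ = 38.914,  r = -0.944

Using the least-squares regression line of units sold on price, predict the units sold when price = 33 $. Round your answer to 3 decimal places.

b = r · sᵧ/sₓ = -0.944 · 38.914/14.082 = -2.608636
a = ȳ − b·x̄ = 70.4 − (-2.608636)·17.4 = 115.790271
ŷ(33) = a + b·33 = 115.790271 + (-2.608636)·33 = 29.705274

29.705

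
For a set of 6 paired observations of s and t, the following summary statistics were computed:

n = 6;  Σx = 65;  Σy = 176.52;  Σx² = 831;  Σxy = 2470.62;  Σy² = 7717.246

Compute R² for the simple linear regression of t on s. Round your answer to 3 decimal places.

Sxx = Σx² − (Σx)²/n = 831 − 704.166667 = 126.833333
Sxy = Σxy − (Σx)(Σy)/n = 2470.62 − 1912.3 = 558.32
Syy = Σy² − (Σy)²/n = 7717.246 − 5193.2184 = 2524.0276
R² = Sxy²/(Sxx·Syy) = (558.32)²/(126.833333·2524.0276) = 0.973731

0.974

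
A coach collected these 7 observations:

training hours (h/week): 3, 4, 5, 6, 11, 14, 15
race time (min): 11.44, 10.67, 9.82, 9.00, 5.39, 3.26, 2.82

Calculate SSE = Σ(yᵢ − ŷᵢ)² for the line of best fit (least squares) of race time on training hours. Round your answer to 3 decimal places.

0.108

n = 7, Σx = 58, Σy = 52.4, Σxy = 327.33, Σx² = 628, Σy² = 469.787
Sxx = Σx² − (Σx)²/n = 628 − 480.571429 = 147.428571
Sxy = Σxy − (Σx)(Σy)/n = 327.33 − 434.171429 = -106.841429
Syy = Σy² − (Σy)²/n = 469.787 − 392.251429 = 77.535571
b = Sxy/Sxx = -106.841429/147.428571 = -0.724700
SSE = Syy − b·Sxy = 77.535571 − (-0.724700)·(-106.841429) = 0.107630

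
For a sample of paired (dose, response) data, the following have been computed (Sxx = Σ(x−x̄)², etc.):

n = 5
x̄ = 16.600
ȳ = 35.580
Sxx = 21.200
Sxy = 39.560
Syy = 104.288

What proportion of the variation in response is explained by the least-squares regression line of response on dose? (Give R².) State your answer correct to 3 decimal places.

0.708

R² = Sxy²/(Sxx·Syy) = (39.56)²/(21.2·104.288) = 0.707852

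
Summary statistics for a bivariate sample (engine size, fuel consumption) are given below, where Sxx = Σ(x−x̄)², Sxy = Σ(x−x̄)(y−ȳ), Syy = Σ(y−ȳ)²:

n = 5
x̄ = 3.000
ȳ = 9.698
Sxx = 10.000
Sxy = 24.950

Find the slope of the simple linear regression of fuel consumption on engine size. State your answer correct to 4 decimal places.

2.4950

b = Sxy/Sxx = 24.95/10 = 2.495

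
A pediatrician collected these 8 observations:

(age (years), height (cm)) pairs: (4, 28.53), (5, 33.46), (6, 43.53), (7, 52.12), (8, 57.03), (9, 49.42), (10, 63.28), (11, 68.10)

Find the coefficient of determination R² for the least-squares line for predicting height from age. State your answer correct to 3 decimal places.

n = 8, Σx = 60, Σy = 395.47, Σxy = 3190.36, Σx² = 492, Σy² = 20881.6135
Sxx = Σx² − (Σx)²/n = 492 − 450 = 42
Sxy = Σxy − (Σx)(Σy)/n = 3190.36 − 2966.025 = 224.335
Syy = Σy² − (Σy)²/n = 20881.6135 − 19549.565113 = 1332.048387
R² = Sxy²/(Sxx·Syy) = (224.335)²/(42·1332.048387) = 0.899549

0.900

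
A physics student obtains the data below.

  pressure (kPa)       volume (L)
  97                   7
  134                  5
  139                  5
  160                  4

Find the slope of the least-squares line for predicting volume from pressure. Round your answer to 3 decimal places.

n = 4, Σx = 530, Σy = 21, Σxy = 2684, Σx² = 72286
Sxx = Σx² − (Σx)²/n = 72286 − 70225 = 2061
Sxy = Σxy − (Σx)(Σy)/n = 2684 − 2782.5 = -98.5
b = Sxy/Sxx = -98.5/2061 = -0.047792

-0.048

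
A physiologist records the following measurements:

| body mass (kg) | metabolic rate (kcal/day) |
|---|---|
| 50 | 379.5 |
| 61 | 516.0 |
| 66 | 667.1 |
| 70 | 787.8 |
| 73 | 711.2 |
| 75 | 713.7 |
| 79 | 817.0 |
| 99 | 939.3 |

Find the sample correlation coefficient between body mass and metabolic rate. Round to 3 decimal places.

n = 8, Σx = 573, Σy = 5531.6, Σxy = 412604.4, Σx² = 42473, Σy² = 4040874.12
Sxx = Σx² − (Σx)²/n = 42473 − 41041.125 = 1431.875
Sxy = Σxy − (Σx)(Σy)/n = 412604.4 − 396200.85 = 16403.55
Syy = Σy² − (Σy)²/n = 4040874.12 − 3824824.82 = 216049.3
r = Sxy/√(Sxx·Syy) = 16403.55/√(309355591.4375) = 16403.55/17588.507368 = 0.932629

0.933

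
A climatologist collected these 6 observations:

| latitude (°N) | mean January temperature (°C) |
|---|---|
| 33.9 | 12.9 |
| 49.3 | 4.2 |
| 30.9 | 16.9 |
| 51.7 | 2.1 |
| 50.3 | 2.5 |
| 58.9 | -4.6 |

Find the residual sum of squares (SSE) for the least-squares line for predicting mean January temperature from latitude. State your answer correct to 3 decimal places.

n = 6, Σx = 275, Σy = 34, Σxy = 1129.96, Σx² = 13206.7, Σy² = 501.48
Sxx = Σx² − (Σx)²/n = 13206.7 − 12604.166667 = 602.533333
Sxy = Σxy − (Σx)(Σy)/n = 1129.96 − 1558.333333 = -428.373333
Syy = Σy² − (Σy)²/n = 501.48 − 192.666667 = 308.813333
b = Sxy/Sxx = -428.373333/602.533333 = -0.710954
SSE = Syy − b·Sxy = 308.813333 − (-0.710954)·(-428.373333) = 4.259705

4.260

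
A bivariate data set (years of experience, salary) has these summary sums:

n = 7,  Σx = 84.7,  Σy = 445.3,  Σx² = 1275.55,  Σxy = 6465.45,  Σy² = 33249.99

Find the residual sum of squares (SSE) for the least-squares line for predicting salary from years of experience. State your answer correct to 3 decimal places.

Sxx = Σx² − (Σx)²/n = 1275.55 − 1024.87 = 250.68
Sxy = Σxy − (Σx)(Σy)/n = 6465.45 − 5388.13 = 1077.32
Syy = Σy² − (Σy)²/n = 33249.99 − 28327.441429 = 4922.548571
b = Sxy/Sxx = 1077.32/250.68 = 4.297591
SSE = Syy − b·Sxy = 4922.548571 − 4.297591·1077.32 = 292.668316

292.668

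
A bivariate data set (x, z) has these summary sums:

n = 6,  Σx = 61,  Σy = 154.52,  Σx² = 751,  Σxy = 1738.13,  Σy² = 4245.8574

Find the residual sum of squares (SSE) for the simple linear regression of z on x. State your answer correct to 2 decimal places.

52.84

Sxx = Σx² − (Σx)²/n = 751 − 620.166667 = 130.833333
Sxy = Σxy − (Σx)(Σy)/n = 1738.13 − 1570.953333 = 167.176667
Syy = Σy² − (Σy)²/n = 4245.8574 − 3979.405067 = 266.452333
b = Sxy/Sxx = 167.176667/130.833333 = 1.277783
SSE = Syy − b·Sxy = 266.452333 − 1.277783·167.176667 = 52.836757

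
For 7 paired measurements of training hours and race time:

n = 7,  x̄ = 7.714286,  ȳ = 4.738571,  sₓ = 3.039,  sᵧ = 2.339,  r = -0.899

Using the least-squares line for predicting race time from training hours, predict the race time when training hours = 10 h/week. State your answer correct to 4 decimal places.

b = r · sᵧ/sₓ = -0.899 · 2.339/3.039 = -0.691925
a = ȳ − b·x̄ = 4.738571 − (-0.691925)·7.714286 = 10.076281
ŷ(10) = a + b·10 = 10.076281 + (-0.691925)·10 = 3.157028

3.1570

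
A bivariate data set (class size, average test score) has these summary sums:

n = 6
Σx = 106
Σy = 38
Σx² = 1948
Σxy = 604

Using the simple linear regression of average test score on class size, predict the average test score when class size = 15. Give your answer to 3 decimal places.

Sxx = Σx² − (Σx)²/n = 1948 − 1872.666667 = 75.333333
Sxy = Σxy − (Σx)(Σy)/n = 604 − 671.333333 = -67.333333
b = Sxy/Sxx = -67.333333/75.333333 = -0.893805
a = ȳ − b·x̄ = 6.333333 − (-0.893805)·17.666667 = 22.123894
ŷ(15) = a + b·15 = 22.123894 + (-0.893805)·15 = 8.716814

8.717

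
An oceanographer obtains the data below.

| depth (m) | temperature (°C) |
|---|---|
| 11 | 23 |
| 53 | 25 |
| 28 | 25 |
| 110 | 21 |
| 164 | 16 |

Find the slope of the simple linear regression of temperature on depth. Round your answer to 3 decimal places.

n = 5, Σx = 366, Σy = 110, Σxy = 7212, Σx² = 42710
Sxx = Σx² − (Σx)²/n = 42710 − 26791.2 = 15918.8
Sxy = Σxy − (Σx)(Σy)/n = 7212 − 8052 = -840
b = Sxy/Sxx = -840/15918.8 = -0.052768

-0.053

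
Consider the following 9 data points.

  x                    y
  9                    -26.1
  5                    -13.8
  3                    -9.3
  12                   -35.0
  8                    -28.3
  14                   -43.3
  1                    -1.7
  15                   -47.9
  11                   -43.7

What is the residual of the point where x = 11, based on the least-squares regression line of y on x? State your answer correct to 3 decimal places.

n = 9, Σx = 78, Σy = -249.1, Σxy = -2785.3, Σx² = 866
Sxx = Σx² − (Σx)²/n = 866 − 676 = 190
Sxy = Σxy − (Σx)(Σy)/n = -2785.3 − (-2158.866667) = -626.433333
b = Sxy/Sxx = -626.433333/190 = -3.297018
a = ȳ − b·x̄ = -27.677778 − (-3.297018)·8.666667 = 0.896374
ŷ(11) = 0.896374 + (-3.297018)·11 = -35.370819
residual = y − ŷ = -43.7 − (-35.370819) = -8.329181

-8.329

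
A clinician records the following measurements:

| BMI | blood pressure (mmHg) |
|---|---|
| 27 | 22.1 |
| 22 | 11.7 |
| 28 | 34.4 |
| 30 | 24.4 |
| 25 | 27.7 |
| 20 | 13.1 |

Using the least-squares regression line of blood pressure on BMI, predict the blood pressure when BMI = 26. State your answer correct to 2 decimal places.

n = 6, Σx = 152, Σy = 133.4, Σxy = 3503.8, Σx² = 3922
Sxx = Σx² − (Σx)²/n = 3922 − 3850.666667 = 71.333333
Sxy = Σxy − (Σx)(Σy)/n = 3503.8 − 3379.466667 = 124.333333
b = Sxy/Sxx = 124.333333/71.333333 = 1.742991
a = ȳ − b·x̄ = 22.233333 − 1.742991·25.333333 = -21.922430
ŷ(26) = a + b·26 = -21.922430 + 1.742991·26 = 23.395327

23.40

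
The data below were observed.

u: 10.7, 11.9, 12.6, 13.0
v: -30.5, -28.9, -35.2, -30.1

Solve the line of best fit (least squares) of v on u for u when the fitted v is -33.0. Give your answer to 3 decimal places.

n = 4, Σx = 48.2, Σy = -124.7, Σxy = -1505.08, Σx² = 583.86
Sxx = Σx² − (Σx)²/n = 583.86 − 580.81 = 3.05
Sxy = Σxy − (Σx)(Σy)/n = -1505.08 − (-1502.635) = -2.445
b = Sxy/Sxx = -2.445/3.05 = -0.801639
a = ȳ − b·x̄ = -31.175 − (-0.801639)·12.05 = -21.515246
Set a + b·x = -33.0: x = (-33.0 − (-21.515246)) / (-0.801639) = 14.326585

14.327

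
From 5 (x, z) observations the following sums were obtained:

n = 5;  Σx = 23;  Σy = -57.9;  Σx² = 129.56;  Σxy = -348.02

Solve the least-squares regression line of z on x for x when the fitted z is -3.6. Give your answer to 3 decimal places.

2.279

Sxx = Σx² − (Σx)²/n = 129.56 − 105.8 = 23.76
Sxy = Σxy − (Σx)(Σy)/n = -348.02 − (-266.34) = -81.68
b = Sxy/Sxx = -81.68/23.76 = -3.437710
a = ȳ − b·x̄ = -11.58 − (-3.437710)·4.6 = 4.233468
Set a + b·x = -3.6: x = (-3.6 − 4.233468) / (-3.437710) = 2.278688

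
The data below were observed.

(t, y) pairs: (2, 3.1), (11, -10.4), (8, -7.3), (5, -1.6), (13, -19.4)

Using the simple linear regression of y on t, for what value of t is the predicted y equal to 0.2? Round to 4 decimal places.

n = 5, Σx = 39, Σy = -35.6, Σxy = -426.8, Σx² = 383
Sxx = Σx² − (Σx)²/n = 383 − 304.2 = 78.8
Sxy = Σxy − (Σx)(Σy)/n = -426.8 − (-277.68) = -149.12
b = Sxy/Sxx = -149.12/78.8 = -1.892386
a = ȳ − b·x̄ = -7.12 − (-1.892386)·7.8 = 7.640609
Set a + b·x = 0.2: x = (0.2 − 7.640609) / (-1.892386) = 3.931867

3.9319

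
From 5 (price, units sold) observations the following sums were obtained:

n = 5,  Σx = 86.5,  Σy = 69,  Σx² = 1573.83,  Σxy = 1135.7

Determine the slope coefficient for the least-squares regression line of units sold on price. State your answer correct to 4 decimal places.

-0.7495

Sxx = Σx² − (Σx)²/n = 1573.83 − 1496.45 = 77.38
Sxy = Σxy − (Σx)(Σy)/n = 1135.7 − 1193.7 = -58
b = Sxy/Sxx = -58/77.38 = -0.749548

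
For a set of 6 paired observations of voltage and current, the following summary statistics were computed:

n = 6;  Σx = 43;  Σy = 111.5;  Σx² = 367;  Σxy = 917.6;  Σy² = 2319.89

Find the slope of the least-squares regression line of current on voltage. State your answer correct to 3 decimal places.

2.014

Sxx = Σx² − (Σx)²/n = 367 − 308.166667 = 58.833333
Sxy = Σxy − (Σx)(Σy)/n = 917.6 − 799.083333 = 118.516667
b = Sxy/Sxx = 118.516667/58.833333 = 2.014448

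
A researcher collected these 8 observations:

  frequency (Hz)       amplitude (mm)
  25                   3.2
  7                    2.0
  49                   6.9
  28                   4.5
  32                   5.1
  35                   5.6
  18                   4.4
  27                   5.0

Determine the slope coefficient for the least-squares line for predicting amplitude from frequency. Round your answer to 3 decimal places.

0.111

n = 8, Σx = 221, Σy = 36.7, Σxy = 1131.5, Σx² = 7161
Sxx = Σx² − (Σx)²/n = 7161 − 6105.125 = 1055.875
Sxy = Σxy − (Σx)(Σy)/n = 1131.5 − 1013.8375 = 117.6625
b = Sxy/Sxx = 117.6625/1055.875 = 0.111436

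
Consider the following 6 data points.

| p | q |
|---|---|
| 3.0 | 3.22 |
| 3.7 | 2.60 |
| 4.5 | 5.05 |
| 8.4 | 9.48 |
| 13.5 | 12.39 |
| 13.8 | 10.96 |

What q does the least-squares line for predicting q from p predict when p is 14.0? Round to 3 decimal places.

n = 6, Σx = 46.9, Σy = 43.7, Σxy = 440.15, Σx² = 486.19
Sxx = Σx² − (Σx)²/n = 486.19 − 366.601667 = 119.588333
Sxy = Σxy − (Σx)(Σy)/n = 440.15 − 341.588333 = 98.561667
b = Sxy/Sxx = 98.561667/119.588333 = 0.824175
a = ȳ − b·x̄ = 7.283333 − 0.824175·7.816667 = 0.841035
ŷ(14.0) = a + b·14.0 = 0.841035 + 0.824175·14 = 12.379480

12.379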